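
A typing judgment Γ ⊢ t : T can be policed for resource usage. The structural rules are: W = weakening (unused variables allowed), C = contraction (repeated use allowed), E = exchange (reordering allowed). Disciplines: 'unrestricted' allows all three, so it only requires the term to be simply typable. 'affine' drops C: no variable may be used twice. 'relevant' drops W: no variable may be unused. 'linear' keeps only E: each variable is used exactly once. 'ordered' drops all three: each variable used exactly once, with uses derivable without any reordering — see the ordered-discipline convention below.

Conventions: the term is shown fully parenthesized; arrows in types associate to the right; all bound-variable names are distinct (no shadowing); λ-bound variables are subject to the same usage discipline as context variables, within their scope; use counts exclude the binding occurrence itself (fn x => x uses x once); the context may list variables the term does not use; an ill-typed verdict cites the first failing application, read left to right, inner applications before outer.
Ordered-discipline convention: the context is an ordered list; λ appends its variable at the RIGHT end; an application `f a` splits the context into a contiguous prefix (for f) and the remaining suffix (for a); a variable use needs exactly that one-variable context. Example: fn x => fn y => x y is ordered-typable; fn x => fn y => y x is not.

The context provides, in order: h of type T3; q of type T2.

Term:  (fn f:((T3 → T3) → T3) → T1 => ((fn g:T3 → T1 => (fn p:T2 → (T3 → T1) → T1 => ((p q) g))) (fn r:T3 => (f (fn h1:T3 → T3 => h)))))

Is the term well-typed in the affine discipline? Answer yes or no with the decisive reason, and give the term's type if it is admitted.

yes — at most one use each (h, q, f, g, p, r, h1); term : (((T3 → T3) → T3) → T1) → (T2 → (T3 → T1) → T1) → T1
counts: h: 1, q: 1, f (λ-bound): 1, g (λ-bound): 1, p (λ-bound): 1, r (λ-bound): 0, h1 (λ-bound): 0
order of uses: p, q, g, f, h
typing: ✓ — (((T3 → T3) → T3) → T1) → (T2 → (T3 → T1) → T1) → T1
per-discipline verdicts: ordered ✗; linear ✗; affine ✓; relevant ✗; unrestricted ✓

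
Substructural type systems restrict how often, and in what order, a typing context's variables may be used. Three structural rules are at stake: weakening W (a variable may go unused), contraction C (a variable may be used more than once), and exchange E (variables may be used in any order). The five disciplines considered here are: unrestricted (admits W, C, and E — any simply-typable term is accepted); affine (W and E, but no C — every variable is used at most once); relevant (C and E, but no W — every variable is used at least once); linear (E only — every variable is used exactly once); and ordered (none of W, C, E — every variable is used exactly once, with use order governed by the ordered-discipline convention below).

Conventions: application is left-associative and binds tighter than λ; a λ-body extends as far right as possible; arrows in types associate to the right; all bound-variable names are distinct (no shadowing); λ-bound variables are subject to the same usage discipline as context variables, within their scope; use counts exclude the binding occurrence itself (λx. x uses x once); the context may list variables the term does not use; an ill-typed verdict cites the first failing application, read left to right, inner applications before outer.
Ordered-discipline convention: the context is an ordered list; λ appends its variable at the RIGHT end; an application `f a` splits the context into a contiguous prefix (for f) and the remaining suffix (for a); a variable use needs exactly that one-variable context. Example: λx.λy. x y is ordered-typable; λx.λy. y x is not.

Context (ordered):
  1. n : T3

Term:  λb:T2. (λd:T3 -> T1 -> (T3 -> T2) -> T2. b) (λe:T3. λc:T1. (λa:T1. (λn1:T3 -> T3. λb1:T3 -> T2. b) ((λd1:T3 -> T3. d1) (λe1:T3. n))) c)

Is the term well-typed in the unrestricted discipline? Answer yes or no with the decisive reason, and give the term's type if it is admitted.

yes — type-checks (T2 -> T2) and nothing is barred; term : T2 -> T2
usage: n: 1, b (λ-bound): 2, d (λ-bound): 0, e (λ-bound): 0, c (λ-bound): 1, a (λ-bound): 0, n1 (λ-bound): 0, b1 (λ-bound): 0, d1 (λ-bound): 1, e1 (λ-bound): 0
use order (left to right): b, b, d1, n, c
typing: the term checks, with type T2 -> T2
across the five disciplines: ordered ✗ | linear ✗ | affine ✗ | relevant ✗ | unrestricted ✓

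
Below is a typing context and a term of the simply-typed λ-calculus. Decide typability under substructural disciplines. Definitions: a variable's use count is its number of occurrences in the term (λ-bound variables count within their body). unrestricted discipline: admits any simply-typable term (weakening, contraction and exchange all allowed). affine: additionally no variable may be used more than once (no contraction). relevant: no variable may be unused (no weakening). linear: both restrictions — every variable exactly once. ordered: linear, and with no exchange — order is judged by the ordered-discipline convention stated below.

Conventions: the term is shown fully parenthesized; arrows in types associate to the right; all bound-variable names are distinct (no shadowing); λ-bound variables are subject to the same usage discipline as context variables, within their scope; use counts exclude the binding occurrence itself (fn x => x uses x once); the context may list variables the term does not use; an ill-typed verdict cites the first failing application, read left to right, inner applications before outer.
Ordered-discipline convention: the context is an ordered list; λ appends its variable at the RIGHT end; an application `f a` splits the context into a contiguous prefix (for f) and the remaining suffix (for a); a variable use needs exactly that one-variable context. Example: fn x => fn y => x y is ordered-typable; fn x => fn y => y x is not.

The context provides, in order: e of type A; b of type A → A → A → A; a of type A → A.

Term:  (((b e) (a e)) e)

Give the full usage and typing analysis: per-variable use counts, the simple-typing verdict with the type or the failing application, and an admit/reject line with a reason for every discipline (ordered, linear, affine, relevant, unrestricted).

usage: e: 3×; b: 1×; a: 1×
order of uses: b, e, a, e, e
typing: well-typed — term : A
ordered: ✗, repeated use of e ×3
linear: ✗, repeated use of e ×3
affine: ✗, repeated use of e ×3
relevant: ✓, none of e, b, a goes unused
unrestricted: ✓, well-typed at A; no restrictions here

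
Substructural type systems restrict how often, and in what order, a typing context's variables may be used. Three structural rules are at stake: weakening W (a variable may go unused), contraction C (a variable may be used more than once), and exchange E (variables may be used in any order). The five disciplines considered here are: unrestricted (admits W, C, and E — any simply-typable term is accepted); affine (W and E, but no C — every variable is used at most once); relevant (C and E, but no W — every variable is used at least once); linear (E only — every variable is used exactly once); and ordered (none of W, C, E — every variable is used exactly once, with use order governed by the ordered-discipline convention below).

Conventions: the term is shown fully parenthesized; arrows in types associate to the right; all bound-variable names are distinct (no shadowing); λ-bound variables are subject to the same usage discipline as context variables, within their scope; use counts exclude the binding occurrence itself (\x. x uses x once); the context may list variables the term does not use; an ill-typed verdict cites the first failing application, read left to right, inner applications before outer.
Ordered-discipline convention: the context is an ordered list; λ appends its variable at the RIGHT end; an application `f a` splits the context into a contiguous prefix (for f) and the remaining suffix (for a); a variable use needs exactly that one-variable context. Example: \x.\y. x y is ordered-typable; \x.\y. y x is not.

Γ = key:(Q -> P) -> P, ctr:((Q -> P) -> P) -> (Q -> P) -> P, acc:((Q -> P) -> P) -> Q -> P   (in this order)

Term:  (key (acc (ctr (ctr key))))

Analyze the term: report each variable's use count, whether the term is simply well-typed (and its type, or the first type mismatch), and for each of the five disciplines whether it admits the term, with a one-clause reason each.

counts: key: 2, ctr: 2, acc: 1
order of uses: key, acc, ctr, ctr, key
typing: well-typed at P
ordered: ✗, uses contraction: key ×2, ctr ×2
linear: ✗, uses contraction: key ×2, ctr ×2
affine: ✗, uses contraction: key ×2, ctr ×2
relevant: ✓, at least one use each (key, ctr, acc)
unrestricted: ✓, type-checks (P) and nothing is barred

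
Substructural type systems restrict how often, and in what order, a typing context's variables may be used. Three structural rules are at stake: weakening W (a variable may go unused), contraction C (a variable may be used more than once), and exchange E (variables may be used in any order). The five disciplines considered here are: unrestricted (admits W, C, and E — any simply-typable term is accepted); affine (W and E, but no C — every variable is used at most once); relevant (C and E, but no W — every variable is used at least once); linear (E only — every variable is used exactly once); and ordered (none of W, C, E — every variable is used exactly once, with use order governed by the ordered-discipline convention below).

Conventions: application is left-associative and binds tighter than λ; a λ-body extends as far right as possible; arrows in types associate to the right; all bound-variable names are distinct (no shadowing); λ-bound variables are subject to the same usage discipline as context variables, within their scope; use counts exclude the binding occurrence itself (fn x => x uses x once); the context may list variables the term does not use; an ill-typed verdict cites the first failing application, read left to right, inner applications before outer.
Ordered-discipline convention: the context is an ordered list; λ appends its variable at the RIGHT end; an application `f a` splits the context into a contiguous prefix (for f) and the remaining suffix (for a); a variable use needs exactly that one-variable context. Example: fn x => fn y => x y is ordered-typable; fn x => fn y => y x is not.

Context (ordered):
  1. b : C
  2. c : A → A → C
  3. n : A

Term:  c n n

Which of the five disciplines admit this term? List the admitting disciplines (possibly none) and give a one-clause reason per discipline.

admitting disciplines: unrestricted
counts: b: 0, c: 1, n: 2
use order (left to right): c, n, n
typing: well-typed at C
ordered ✗ (n ×2 used more than once (contraction); b never used (weakening))
linear ✗ (n ×2 used more than once (contraction); b never used (weakening))
affine ✗ (n ×2 used more than once (contraction))
relevant ✗ (b never used (weakening))
unrestricted ✓ (well-typed at C; no restrictions here)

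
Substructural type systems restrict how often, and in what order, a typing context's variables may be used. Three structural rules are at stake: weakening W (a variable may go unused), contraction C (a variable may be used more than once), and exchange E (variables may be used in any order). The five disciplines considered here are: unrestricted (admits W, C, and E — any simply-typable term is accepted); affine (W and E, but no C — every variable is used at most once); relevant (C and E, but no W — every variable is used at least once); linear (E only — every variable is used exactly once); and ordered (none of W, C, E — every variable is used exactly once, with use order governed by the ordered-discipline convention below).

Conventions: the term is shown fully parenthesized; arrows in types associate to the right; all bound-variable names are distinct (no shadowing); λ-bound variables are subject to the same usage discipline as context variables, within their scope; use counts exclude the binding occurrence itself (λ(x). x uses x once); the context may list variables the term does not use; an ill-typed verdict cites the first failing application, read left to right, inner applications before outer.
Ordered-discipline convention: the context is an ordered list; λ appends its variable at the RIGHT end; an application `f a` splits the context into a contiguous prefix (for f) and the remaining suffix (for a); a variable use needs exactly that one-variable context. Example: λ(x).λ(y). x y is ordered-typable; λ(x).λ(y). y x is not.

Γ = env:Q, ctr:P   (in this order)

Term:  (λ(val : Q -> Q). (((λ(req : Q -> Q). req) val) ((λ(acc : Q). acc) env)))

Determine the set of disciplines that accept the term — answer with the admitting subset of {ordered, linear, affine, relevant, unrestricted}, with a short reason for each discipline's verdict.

accepted by: affine, unrestricted
variable uses: env: 1, ctr: 0, val [bound]: 1, req [bound]: 1, acc [bound]: 1
use order (left to right): req, val, acc, env
typing: well-typed at (Q -> Q) -> Q
ordered: ✗, unused: ctr — weakening required
linear: ✗, unused: ctr — weakening required
affine: ✓, at most one use each (env, ctr, val, req, acc)
relevant: ✗, unused: ctr — weakening required
unrestricted: ✓, typability at (Q -> Q) -> Q is all that's needed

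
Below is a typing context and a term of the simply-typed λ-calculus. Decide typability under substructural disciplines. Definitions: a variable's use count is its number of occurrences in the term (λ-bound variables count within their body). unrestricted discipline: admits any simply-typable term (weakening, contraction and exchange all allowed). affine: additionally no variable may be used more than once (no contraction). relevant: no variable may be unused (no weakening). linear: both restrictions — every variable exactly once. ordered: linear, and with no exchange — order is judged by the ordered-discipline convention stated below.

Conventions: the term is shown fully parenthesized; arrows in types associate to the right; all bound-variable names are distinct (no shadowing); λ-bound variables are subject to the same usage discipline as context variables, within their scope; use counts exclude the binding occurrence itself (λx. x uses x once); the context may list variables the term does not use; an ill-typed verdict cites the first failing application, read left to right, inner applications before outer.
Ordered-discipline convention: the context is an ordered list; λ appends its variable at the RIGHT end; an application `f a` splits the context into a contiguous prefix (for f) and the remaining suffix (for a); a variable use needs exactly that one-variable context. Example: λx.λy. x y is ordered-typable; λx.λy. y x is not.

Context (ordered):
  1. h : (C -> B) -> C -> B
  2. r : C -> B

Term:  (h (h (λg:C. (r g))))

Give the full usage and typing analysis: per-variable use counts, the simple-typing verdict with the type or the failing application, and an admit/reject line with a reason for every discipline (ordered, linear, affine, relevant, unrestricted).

usage: h ×2; r ×1; g (bound) ×1
uses in reading order: h, h, r, g
typing: ✓ — C -> B
ordered: ✗, uses contraction: h ×2
linear: ✗, uses contraction: h ×2
affine: ✗, uses contraction: h ×2
relevant: ✓, at least one use each (h, r, g)
unrestricted: ✓, simply typable at C -> B; W, C, E all held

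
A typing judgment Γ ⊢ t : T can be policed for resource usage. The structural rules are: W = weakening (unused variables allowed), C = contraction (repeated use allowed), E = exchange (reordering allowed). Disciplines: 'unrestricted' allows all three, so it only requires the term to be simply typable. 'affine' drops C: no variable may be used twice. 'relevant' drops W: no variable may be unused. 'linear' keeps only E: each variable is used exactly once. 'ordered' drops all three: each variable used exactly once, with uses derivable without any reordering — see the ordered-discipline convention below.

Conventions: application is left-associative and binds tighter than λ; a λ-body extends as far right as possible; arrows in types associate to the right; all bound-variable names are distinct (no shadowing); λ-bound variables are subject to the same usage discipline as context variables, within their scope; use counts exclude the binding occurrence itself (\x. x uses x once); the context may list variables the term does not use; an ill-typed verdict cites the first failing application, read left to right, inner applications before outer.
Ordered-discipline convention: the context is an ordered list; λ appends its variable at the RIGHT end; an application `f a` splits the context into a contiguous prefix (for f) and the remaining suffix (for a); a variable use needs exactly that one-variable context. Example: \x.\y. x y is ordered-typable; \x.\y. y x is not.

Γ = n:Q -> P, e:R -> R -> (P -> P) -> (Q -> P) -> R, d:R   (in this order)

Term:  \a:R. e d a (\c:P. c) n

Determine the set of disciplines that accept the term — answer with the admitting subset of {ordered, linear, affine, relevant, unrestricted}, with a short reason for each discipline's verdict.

admitted by: linear, affine, relevant, unrestricted
variable uses: n: 1×, e: 1×, d: 1×, a (bound): 1×, c (bound): 1×
use order (left to right): e, d, a, c, n
typing: well-typed — term : R -> R
ordered: ✗ — needs exchange: uses follow e, d, a, c, n
linear: ✓ — exactly-once usage across n, e, d, a, c
affine: ✓ — no duplicate uses among n, e, d, a, c
relevant: ✓ — at least one use each (n, e, d, a, c)
unrestricted: ✓ — type-checks (R -> R) and nothing is barred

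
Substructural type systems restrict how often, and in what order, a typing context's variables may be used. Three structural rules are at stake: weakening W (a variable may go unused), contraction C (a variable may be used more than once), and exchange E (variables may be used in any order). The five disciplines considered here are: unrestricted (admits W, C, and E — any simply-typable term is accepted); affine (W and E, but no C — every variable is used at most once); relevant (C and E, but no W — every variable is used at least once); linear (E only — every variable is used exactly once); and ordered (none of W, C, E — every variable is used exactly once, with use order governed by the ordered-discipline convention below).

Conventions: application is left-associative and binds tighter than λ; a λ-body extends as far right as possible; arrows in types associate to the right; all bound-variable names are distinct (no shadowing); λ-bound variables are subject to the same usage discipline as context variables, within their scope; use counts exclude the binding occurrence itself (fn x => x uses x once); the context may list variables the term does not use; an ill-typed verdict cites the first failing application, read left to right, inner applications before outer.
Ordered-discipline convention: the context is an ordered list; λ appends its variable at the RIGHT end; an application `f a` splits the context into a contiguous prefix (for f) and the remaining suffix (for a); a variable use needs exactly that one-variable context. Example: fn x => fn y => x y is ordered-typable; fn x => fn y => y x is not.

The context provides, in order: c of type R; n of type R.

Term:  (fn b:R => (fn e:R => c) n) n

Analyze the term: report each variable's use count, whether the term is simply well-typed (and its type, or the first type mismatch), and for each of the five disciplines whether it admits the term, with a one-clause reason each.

usage: c=1, n=2, b [bound]=0, e [bound]=0
use order (left to right): c, n, n
typing: well-typed at R
ordered: ✗, needs contraction — n ×2; unused: b, e — weakening required
linear: ✗, needs contraction — n ×2; unused: b, e — weakening required
affine: ✗, needs contraction — n ×2
relevant: ✗, unused: b, e — weakening required
unrestricted: ✓, simply typable at R; W, C, E all held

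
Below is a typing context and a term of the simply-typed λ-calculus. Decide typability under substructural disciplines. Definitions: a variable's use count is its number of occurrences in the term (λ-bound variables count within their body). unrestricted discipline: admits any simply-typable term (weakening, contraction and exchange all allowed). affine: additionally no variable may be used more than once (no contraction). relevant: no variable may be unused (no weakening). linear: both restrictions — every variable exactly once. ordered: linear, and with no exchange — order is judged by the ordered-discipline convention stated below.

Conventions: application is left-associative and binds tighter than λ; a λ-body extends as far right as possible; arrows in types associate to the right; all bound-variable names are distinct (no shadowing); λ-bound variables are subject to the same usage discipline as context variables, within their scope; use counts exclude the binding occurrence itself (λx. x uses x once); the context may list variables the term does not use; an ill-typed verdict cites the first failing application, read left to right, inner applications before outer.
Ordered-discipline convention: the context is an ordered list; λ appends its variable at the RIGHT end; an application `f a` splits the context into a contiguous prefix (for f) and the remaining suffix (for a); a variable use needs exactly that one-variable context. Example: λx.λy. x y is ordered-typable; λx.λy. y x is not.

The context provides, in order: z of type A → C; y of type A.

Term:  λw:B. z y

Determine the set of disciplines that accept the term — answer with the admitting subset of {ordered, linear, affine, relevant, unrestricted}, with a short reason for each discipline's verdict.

admitted by: affine, unrestricted
use counts: z: 1×, y: 1×, w (bound): 0×
left-to-right use order: z, y
typing: well-typed — term : B → C
ordered: ✗, needs weakening: w unused
linear: ✗, needs weakening: w unused
affine: ✓, no duplicate uses among z, y, w
relevant: ✗, needs weakening: w unused
unrestricted: ✓, well-typed at B → C; no restrictions here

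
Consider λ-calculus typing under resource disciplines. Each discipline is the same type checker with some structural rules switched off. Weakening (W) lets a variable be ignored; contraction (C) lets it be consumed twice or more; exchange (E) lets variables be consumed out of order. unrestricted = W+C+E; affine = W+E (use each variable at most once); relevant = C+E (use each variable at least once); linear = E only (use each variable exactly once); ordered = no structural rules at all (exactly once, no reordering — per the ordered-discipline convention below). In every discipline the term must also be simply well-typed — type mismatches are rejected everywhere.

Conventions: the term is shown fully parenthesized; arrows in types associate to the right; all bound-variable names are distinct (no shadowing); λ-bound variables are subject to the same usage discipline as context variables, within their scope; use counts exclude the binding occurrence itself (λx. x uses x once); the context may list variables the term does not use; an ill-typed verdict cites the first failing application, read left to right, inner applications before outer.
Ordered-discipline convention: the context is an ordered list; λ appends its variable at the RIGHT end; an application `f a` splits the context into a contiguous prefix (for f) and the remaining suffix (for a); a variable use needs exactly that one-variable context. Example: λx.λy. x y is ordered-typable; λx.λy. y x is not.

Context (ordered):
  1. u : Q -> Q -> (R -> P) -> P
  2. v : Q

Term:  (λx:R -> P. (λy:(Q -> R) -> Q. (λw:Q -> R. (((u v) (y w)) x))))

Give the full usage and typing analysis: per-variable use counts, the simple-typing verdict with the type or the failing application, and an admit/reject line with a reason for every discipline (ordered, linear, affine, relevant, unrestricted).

usage: u: 1×, v: 1×, x (bound): 1×, y (bound): 1×, w (bound): 1×
left-to-right use order: u, v, y, w, x
typing: well-typed at (R -> P) -> ((Q -> R) -> Q) -> (Q -> R) -> P
ordered ✗ (no ordered split (uses run u, v, y, w, x))
linear ✓ (u, v, x, y, w: one use apiece)
affine ✓ (at most one use each (u, v, x, y, w))
relevant ✓ (at least one use each (u, v, x, y, w))
unrestricted ✓ (simply typable at (R -> P) -> ((Q -> R) -> Q) -> (Q -> R) -> P; W, C, E all held)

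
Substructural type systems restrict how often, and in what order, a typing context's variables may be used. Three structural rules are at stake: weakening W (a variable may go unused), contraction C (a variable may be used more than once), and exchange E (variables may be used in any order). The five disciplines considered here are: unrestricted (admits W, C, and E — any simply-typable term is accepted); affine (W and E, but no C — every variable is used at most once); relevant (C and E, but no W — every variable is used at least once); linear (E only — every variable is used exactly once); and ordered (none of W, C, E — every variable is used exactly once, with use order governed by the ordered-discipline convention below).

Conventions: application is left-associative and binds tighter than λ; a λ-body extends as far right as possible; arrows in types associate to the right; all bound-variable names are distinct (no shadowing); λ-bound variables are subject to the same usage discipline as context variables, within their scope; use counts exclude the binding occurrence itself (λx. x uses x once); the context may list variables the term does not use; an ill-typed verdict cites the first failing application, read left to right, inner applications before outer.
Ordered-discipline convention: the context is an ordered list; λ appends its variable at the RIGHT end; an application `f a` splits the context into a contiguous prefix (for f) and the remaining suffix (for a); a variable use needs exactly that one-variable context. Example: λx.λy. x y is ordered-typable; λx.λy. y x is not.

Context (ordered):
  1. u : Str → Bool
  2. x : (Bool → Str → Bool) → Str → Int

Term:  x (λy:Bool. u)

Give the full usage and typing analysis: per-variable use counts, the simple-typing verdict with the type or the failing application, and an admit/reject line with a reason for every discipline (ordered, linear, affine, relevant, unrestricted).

use counts: u: 1×; x: 1×; y (λ-bound): 0×
uses in reading order: x, u
typing: the term checks, with type Str → Int
ordered: ✗ — needs weakening: y unused
linear: ✗ — needs weakening: y unused
affine: ✓ — u, x, y: no repeats, contraction unneeded
relevant: ✗ — needs weakening: y unused
unrestricted: ✓ — typability at Str → Int is all that's needed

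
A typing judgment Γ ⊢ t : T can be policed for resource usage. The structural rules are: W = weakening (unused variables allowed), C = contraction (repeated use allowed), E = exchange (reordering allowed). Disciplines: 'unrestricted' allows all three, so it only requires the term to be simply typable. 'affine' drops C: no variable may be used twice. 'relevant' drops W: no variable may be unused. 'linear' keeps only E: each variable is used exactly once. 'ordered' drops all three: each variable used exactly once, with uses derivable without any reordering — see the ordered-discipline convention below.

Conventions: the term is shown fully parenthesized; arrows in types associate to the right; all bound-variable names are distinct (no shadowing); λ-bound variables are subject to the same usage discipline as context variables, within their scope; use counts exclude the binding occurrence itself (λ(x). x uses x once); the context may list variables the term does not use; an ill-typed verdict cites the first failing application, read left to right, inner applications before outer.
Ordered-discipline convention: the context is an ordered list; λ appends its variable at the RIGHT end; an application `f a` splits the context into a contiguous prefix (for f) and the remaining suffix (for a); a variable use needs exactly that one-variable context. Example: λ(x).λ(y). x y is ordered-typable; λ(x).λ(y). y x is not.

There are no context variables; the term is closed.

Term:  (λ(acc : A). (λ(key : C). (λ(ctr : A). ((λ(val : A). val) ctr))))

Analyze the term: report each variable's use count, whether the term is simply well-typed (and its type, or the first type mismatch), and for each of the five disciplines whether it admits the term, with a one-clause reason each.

counts: acc (bound) ×0; key (bound) ×0; ctr (bound) ×1; val (bound) ×1
left-to-right use order: val, ctr
typing: the term checks, with type A → C → A → A
ordered: ✗, unused: acc, key — weakening required
linear: ✗, unused: acc, key — weakening required
affine: ✓, acc, key, ctr, val: no repeats, contraction unneeded
relevant: ✗, unused: acc, key — weakening required
unrestricted: ✓, well-typed at A → C → A → A; no restrictions here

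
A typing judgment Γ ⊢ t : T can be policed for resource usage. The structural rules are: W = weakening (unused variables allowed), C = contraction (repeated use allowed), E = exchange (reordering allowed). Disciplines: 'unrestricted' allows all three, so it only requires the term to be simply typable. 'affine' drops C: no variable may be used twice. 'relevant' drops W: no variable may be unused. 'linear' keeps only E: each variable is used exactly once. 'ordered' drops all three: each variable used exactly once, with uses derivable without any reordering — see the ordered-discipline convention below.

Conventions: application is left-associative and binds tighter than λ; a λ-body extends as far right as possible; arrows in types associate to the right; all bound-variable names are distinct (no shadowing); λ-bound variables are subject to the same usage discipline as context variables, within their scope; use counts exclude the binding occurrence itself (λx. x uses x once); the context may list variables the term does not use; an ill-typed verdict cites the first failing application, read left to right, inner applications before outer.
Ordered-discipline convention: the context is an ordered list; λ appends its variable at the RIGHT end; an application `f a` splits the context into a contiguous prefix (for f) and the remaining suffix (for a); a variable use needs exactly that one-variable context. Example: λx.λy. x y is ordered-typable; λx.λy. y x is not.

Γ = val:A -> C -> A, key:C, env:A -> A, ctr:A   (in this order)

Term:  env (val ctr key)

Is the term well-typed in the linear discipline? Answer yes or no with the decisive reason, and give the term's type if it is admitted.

yes — each of val, key, env, ctr used exactly once; term : A
variable uses: val ×1; key ×1; env ×1; ctr ×1
left-to-right use order: env, val, ctr, key
typing: well-typed at A
all disciplines: ordered ✗ | linear ✓ | affine ✓ | relevant ✓ | unrestricted ✓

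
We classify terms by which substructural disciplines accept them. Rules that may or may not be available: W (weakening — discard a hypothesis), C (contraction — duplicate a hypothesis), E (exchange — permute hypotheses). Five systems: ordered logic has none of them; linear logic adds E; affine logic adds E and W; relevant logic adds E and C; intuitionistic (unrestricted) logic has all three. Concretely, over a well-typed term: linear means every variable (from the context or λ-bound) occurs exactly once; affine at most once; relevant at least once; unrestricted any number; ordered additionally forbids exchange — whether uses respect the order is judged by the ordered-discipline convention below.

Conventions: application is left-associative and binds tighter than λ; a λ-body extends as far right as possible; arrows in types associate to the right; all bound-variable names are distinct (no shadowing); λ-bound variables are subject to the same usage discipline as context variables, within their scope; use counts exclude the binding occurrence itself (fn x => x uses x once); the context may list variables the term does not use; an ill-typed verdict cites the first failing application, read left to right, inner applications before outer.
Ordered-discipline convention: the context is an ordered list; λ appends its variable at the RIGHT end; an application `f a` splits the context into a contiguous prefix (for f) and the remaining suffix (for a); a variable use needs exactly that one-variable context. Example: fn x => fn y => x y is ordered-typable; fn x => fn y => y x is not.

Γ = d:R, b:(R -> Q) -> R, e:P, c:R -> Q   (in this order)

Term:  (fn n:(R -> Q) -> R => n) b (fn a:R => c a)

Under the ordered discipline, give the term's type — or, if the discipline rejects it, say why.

not well-typed under ordered — d, e left unused
variable uses: d ×0, b ×1, e ×0, c ×1, n (λ-bound) ×1, a (λ-bound) ×1
uses in reading order: n, b, c, a
typing: well-typed at R
across the five disciplines: ordered ✗; linear ✗; affine ✓; relevant ✗; unrestricted ✓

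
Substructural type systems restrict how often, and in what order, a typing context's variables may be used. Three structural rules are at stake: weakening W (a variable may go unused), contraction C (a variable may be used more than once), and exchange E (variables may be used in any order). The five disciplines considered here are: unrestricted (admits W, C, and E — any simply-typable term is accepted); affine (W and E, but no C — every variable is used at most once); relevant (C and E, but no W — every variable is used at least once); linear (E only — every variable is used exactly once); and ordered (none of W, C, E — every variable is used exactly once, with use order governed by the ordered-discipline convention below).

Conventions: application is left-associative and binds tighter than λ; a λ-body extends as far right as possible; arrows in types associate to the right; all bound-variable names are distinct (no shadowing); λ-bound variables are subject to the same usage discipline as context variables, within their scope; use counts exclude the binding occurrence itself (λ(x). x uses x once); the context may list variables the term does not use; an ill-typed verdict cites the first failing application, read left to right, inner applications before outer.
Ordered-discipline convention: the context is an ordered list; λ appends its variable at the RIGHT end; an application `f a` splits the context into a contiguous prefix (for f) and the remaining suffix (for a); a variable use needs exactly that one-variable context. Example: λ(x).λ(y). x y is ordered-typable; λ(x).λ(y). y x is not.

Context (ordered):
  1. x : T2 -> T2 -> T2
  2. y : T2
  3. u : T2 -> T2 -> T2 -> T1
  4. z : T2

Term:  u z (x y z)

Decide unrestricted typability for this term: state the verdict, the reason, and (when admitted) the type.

yes — simply typable at T2 -> T1; W, C, E all held; term : T2 -> T1
use counts: x: 1; y: 1; u: 1; z: 2
order of uses: u, z, x, y, z
typing: well-typed at T2 -> T1
per-discipline verdicts: ordered ✗, linear ✗, affine ✗, relevant ✓, unrestricted ✓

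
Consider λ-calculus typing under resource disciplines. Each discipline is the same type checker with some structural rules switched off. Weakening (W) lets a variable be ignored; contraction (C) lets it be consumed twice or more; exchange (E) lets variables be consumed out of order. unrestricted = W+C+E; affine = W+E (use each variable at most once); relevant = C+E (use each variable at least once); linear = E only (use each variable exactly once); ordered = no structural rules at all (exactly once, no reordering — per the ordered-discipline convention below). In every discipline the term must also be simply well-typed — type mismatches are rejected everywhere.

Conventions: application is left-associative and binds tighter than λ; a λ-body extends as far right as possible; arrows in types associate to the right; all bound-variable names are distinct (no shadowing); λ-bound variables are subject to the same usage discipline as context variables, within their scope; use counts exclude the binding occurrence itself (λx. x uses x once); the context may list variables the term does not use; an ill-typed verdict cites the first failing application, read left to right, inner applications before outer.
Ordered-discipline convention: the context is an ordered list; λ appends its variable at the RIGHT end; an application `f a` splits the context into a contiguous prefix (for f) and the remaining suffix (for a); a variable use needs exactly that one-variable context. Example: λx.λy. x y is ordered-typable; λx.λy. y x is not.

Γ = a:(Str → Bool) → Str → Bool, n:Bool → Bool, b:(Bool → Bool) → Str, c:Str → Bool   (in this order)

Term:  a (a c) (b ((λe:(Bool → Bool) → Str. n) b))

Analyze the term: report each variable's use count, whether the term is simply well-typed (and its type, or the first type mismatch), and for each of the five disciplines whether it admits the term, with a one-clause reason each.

variable uses: a ×2; n ×1; b ×2; c ×1; e (λ-bound) ×0
uses in reading order: a, a, c, b, n, b
typing: ✓ — Bool
ordered: ✗, needs contraction — a ×2, b ×2; e never used (weakening)
linear: ✗, needs contraction — a ×2, b ×2; e never used (weakening)
affine: ✗, needs contraction — a ×2, b ×2
relevant: ✗, e never used (weakening)
unrestricted: ✓, well-typed at Bool; no restrictions here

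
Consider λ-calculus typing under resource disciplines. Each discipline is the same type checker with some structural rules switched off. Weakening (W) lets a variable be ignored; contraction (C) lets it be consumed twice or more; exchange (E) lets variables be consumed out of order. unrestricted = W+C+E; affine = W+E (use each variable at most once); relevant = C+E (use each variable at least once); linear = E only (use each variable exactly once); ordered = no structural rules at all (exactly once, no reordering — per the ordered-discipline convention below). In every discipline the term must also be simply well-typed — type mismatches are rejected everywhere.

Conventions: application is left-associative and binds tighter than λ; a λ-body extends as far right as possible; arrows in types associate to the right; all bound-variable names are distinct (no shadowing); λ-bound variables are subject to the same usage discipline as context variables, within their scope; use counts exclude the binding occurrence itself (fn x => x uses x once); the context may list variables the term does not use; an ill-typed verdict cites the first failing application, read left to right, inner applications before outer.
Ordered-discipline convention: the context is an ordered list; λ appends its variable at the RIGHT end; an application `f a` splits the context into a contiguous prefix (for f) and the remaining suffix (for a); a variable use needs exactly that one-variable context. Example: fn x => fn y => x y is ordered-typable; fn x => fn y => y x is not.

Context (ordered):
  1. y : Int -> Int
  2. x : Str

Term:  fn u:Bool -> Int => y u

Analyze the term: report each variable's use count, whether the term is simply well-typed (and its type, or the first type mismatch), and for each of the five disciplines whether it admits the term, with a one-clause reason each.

use counts: y ×1, x ×0, u [bound] ×1
left-to-right use order: y, u
typing: ill-typed: an application expects Int but receives Bool -> Int
ordered: ✗, not simply typable
linear: ✗, fails simple typing
affine: ✗, a type mismatch blocks all five
relevant: ✗, the type mismatch rejects it
unrestricted: ✗, not simply typable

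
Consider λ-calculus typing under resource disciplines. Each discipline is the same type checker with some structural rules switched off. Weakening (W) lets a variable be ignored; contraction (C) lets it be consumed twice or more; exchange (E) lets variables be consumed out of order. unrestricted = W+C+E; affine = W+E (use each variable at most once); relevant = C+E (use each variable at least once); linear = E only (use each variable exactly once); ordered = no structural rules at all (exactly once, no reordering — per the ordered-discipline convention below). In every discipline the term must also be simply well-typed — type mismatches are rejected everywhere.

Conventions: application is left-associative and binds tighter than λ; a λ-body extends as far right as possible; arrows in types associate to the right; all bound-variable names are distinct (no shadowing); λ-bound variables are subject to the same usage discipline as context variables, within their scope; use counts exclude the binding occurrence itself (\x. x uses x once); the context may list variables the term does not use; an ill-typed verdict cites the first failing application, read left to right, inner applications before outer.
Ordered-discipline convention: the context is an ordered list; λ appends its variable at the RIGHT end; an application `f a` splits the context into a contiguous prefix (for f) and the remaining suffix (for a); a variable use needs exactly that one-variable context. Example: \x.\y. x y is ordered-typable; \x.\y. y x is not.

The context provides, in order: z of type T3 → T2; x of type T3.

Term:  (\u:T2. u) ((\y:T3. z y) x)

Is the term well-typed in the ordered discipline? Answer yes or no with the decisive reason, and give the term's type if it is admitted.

yes — single-use (z, x, u, y), ordered derivation ok; term : T2
counts: z: 1, x: 1, u [bound]: 1, y [bound]: 1
order of uses: u, z, y, x
typing: ✓ — T2
per-discipline verdicts: ordered ✓ · linear ✓ · affine ✓ · relevant ✓ · unrestricted ✓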